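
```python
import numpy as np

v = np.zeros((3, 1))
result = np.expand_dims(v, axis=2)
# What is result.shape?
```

(3, 1, 1)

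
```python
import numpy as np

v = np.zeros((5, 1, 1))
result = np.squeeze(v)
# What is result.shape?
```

(5,)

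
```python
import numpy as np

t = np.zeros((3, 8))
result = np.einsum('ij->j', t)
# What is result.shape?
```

(8,)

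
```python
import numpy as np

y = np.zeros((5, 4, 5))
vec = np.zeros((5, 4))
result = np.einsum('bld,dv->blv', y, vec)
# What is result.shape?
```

(5, 4, 4)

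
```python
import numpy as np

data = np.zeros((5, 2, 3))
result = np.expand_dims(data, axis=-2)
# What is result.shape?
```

(5, 2, 1, 3)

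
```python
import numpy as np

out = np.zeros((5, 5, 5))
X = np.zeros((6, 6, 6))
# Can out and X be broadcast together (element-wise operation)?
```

No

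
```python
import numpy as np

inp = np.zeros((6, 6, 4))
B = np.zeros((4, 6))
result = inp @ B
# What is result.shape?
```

(6, 6, 6)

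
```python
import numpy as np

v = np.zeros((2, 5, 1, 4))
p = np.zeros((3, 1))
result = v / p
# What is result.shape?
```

(2, 5, 3, 4)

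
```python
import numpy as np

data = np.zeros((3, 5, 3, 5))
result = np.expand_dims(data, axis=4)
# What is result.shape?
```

(3, 5, 3, 5, 1)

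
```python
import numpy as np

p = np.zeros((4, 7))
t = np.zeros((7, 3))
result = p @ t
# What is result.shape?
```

(4, 3)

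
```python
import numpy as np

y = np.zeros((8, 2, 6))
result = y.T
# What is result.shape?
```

(6, 2, 8)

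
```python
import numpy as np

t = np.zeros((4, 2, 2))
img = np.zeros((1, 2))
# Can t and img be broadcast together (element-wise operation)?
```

Yes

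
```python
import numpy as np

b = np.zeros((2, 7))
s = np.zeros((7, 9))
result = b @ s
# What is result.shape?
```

(2, 9)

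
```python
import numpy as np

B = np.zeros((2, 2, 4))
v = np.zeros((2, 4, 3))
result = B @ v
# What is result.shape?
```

(2, 2, 3)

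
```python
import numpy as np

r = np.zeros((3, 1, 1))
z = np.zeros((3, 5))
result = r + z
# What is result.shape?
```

(3, 3, 5)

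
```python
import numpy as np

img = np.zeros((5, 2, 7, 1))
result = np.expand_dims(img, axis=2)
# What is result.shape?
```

(5, 2, 1, 7, 1)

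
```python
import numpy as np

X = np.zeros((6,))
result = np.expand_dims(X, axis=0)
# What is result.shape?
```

(1, 6)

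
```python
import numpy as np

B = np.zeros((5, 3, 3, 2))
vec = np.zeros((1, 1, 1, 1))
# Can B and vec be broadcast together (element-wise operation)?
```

Yes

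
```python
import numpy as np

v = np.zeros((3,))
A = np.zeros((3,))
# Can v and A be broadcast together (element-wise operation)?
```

Yes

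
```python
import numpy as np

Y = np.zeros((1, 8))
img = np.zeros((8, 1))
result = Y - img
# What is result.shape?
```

(8, 8)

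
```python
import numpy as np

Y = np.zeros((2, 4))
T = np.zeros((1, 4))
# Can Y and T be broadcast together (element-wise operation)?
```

Yes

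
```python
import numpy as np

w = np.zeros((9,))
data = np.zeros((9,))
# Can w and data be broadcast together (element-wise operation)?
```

Yes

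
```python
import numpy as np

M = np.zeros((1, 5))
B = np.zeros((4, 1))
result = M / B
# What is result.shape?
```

(4, 5)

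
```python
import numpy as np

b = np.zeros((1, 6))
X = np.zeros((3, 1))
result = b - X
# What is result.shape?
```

(3, 6)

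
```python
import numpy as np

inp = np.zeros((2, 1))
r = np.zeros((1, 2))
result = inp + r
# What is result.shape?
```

(2, 2)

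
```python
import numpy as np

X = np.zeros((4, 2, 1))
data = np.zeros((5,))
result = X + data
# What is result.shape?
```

(4, 2, 5)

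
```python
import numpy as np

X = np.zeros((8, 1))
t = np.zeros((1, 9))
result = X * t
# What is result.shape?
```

(8, 9)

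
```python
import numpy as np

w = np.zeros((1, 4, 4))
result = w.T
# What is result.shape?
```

(4, 4, 1)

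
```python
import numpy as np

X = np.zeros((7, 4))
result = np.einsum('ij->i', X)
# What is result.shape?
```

(7,)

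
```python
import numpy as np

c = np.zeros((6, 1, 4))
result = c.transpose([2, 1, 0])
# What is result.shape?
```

(4, 1, 6)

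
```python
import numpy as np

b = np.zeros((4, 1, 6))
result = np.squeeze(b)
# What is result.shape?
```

(4, 6)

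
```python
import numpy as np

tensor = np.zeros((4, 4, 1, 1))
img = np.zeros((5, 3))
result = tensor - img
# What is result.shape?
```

(4, 4, 5, 3)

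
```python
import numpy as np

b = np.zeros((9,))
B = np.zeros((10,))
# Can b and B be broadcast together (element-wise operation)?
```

No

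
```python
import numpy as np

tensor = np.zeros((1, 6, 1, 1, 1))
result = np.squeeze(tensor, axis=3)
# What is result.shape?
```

(1, 6, 1, 1)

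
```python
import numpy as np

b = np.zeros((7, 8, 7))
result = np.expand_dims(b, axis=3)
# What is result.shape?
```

(7, 8, 7, 1)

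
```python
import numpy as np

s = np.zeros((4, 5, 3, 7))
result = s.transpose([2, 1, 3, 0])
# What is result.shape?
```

(3, 5, 7, 4)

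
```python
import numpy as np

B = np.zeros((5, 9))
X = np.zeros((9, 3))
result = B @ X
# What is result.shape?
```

(5, 3)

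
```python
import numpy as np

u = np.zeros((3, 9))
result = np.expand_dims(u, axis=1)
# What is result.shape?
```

(3, 1, 9)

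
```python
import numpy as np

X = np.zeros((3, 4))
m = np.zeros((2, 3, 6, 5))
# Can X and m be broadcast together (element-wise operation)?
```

No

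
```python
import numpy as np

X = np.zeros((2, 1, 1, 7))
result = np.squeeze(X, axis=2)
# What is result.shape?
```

(2, 1, 7)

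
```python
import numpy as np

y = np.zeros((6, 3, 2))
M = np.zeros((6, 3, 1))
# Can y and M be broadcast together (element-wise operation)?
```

Yes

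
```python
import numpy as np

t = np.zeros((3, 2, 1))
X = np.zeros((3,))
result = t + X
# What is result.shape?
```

(3, 2, 3)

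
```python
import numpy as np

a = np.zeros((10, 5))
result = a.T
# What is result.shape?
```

(5, 10)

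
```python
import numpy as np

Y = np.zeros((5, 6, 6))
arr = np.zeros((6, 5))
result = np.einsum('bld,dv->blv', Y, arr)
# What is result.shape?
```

(5, 6, 5)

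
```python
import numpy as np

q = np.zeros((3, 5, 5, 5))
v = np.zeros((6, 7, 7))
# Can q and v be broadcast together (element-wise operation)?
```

No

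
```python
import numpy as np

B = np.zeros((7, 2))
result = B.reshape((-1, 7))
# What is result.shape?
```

(2, 7)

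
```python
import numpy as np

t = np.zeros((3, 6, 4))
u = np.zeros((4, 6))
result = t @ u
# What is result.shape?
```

(3, 6, 6)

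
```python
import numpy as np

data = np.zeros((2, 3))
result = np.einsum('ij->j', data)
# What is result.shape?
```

(3,)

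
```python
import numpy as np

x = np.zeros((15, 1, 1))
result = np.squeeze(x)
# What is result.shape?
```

(15,)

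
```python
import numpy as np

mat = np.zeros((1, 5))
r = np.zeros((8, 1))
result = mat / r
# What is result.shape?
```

(8, 5)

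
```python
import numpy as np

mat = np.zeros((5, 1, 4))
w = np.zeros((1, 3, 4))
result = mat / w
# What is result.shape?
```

(5, 3, 4)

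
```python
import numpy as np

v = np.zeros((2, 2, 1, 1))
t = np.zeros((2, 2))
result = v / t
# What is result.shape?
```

(2, 2, 2, 2)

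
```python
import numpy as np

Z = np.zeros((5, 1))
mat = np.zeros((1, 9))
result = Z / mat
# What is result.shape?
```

(5, 9)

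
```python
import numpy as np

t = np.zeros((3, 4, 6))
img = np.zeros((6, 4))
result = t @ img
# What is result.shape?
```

(3, 4, 4)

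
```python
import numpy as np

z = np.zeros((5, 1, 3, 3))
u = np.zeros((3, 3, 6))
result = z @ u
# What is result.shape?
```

(5, 3, 3, 6)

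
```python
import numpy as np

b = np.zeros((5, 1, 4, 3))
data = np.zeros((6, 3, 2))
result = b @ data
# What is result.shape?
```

(5, 6, 4, 2)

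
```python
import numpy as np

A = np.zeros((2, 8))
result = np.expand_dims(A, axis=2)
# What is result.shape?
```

(2, 8, 1)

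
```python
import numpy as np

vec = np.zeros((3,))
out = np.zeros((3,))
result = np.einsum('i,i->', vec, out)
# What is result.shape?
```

()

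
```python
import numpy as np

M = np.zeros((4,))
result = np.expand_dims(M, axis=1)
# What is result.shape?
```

(4, 1)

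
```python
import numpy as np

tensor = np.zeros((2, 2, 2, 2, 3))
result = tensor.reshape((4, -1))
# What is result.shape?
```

(4, 12)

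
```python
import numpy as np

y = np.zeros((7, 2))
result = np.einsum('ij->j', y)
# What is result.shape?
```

(2,)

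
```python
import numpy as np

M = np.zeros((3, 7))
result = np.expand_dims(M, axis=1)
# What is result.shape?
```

(3, 1, 7)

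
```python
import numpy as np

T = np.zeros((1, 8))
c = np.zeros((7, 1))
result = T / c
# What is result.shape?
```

(7, 8)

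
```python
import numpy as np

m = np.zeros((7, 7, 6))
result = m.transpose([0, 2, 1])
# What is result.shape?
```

(7, 6, 7)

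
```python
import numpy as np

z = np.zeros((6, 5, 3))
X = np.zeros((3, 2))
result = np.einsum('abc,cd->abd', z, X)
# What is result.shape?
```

(6, 5, 2)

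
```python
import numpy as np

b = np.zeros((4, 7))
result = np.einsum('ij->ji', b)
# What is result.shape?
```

(7, 4)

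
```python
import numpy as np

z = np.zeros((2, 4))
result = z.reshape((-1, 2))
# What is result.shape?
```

(4, 2)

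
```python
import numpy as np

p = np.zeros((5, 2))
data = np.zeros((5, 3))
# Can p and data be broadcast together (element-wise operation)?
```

No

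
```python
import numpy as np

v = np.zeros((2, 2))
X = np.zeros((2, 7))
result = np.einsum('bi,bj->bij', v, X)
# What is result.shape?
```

(2, 2, 7)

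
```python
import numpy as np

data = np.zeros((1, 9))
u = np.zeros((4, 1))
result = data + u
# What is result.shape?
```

(4, 9)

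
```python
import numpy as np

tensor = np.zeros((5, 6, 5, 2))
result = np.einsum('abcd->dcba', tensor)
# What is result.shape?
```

(2, 5, 6, 5)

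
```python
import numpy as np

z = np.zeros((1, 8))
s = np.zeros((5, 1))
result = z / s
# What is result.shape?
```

(5, 8)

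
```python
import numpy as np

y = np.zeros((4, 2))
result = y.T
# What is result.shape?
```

(2, 4)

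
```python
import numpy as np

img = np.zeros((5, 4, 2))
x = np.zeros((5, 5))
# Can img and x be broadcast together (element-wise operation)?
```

No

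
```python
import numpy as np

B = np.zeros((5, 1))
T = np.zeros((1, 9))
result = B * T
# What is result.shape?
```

(5, 9)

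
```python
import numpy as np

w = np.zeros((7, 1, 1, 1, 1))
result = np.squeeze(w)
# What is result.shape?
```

(7,)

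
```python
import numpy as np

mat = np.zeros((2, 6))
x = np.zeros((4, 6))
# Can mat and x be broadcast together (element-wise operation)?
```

No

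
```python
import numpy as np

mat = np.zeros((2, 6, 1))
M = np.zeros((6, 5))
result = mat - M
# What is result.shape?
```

(2, 6, 5)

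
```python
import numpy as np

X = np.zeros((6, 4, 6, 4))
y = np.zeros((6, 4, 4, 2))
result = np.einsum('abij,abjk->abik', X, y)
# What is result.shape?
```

(6, 4, 6, 2)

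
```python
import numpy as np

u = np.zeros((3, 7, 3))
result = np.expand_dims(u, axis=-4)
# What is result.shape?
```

(1, 3, 7, 3)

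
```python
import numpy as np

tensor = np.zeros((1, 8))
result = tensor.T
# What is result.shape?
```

(8, 1)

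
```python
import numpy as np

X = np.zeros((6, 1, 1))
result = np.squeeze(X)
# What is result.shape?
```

(6,)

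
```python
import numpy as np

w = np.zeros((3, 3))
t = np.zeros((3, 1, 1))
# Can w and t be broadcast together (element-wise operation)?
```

Yes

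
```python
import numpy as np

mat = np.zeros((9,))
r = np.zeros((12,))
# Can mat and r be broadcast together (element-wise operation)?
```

No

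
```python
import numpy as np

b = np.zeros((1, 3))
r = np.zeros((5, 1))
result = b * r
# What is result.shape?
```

(5, 3)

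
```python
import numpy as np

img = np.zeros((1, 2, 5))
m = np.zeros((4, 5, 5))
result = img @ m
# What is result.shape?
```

(4, 2, 5)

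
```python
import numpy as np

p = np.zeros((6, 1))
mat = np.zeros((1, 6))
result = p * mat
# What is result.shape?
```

(6, 6)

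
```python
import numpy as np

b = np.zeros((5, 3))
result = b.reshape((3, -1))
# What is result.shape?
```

(3, 5)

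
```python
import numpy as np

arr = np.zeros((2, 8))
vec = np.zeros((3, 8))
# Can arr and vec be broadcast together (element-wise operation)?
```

No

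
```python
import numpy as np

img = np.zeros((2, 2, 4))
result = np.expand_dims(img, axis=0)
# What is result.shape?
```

(1, 2, 2, 4)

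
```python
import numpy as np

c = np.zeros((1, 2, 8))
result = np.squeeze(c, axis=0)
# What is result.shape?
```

(2, 8)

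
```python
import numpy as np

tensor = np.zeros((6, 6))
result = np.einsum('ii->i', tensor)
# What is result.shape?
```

(6,)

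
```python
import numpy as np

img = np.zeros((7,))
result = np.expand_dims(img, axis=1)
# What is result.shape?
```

(7, 1)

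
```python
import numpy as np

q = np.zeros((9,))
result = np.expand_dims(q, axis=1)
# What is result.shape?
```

(9, 1)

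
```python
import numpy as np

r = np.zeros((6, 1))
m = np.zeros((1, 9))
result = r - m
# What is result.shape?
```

(6, 9)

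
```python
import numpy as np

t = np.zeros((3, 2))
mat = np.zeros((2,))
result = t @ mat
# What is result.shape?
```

(3,)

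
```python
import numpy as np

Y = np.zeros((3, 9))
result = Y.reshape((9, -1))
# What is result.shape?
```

(9, 3)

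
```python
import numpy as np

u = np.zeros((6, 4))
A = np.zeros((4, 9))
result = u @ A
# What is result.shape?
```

(6, 9)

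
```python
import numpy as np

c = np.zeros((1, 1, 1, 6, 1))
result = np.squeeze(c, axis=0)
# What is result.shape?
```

(1, 1, 6, 1)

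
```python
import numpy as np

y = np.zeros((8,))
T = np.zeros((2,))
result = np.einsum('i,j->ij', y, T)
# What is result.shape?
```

(8, 2)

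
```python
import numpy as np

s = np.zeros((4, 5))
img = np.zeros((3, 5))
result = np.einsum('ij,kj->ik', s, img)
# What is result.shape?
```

(4, 3)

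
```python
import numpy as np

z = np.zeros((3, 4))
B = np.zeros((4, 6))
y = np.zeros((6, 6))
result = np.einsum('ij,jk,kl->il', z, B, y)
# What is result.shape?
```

(3, 6)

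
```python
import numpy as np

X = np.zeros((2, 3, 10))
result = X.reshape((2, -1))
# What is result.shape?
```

(2, 30)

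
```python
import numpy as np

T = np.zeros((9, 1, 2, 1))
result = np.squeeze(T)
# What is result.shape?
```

(9, 2)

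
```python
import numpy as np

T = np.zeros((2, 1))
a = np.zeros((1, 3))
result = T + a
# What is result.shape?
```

(2, 3)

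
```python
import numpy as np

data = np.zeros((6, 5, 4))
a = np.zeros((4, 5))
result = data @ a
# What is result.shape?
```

(6, 5, 5)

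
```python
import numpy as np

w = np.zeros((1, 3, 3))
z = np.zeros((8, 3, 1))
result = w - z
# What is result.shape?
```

(8, 3, 3)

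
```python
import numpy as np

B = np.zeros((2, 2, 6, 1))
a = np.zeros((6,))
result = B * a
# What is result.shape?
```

(2, 2, 6, 6)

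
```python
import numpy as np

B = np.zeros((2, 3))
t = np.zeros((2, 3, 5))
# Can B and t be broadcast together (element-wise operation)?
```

No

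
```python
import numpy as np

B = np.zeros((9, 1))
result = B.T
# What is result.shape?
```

(1, 9)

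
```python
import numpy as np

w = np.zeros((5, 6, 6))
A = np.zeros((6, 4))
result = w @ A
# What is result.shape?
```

(5, 6, 4)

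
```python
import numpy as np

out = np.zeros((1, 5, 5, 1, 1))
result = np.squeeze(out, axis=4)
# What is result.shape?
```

(1, 5, 5, 1)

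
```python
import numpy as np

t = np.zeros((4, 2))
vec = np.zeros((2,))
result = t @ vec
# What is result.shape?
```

(4,)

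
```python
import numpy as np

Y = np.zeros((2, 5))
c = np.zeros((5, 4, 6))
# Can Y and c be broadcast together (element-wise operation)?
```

No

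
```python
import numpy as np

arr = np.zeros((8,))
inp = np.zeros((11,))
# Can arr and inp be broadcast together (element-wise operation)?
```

No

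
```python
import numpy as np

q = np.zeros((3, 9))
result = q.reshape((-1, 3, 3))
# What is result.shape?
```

(3, 3, 3)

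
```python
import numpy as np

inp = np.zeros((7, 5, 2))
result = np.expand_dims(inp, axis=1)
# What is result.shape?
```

(7, 1, 5, 2)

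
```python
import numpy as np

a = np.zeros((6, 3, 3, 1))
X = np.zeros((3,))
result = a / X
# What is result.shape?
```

(6, 3, 3, 3)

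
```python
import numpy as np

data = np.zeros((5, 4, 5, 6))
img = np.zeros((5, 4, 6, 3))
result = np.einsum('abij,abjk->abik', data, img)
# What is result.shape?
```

(5, 4, 5, 3)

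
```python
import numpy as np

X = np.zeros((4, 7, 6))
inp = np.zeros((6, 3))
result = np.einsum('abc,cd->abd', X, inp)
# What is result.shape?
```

(4, 7, 3)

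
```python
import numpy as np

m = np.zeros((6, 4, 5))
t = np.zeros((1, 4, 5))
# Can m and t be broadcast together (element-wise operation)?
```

Yes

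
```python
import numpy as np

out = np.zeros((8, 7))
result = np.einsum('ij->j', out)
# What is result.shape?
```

(7,)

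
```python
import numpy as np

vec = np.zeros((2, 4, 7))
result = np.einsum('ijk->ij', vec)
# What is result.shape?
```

(2, 4)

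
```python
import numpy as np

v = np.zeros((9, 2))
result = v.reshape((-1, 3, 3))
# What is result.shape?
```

(2, 3, 3)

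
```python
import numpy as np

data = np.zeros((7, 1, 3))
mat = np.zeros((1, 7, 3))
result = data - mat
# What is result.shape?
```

(7, 7, 3)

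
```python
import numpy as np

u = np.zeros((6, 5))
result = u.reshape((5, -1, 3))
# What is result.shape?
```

(5, 2, 3)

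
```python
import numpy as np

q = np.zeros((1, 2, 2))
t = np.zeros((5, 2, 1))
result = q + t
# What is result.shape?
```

(5, 2, 2)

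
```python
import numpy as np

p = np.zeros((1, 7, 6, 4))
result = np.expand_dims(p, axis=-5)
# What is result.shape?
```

(1, 1, 7, 6, 4)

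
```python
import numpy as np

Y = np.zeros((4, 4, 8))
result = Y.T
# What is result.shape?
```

(8, 4, 4)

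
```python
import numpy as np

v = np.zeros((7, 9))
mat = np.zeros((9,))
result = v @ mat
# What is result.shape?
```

(7,)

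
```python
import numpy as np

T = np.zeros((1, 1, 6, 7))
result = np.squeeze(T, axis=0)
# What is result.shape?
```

(1, 6, 7)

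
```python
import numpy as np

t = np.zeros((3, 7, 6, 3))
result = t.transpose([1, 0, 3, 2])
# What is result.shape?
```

(7, 3, 3, 6)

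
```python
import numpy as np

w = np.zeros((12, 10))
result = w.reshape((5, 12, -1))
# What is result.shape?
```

(5, 12, 2)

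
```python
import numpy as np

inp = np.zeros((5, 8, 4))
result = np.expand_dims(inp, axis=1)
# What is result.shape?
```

(5, 1, 8, 4)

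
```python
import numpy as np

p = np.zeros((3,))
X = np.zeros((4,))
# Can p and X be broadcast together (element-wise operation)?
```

No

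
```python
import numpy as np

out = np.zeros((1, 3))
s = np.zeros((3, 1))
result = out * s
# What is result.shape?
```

(3, 3)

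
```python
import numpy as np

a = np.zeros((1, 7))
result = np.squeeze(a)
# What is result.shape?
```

(7,)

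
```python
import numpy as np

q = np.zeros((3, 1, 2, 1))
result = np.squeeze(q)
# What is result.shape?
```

(3, 2)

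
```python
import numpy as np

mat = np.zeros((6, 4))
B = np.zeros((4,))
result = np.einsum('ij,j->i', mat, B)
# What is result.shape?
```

(6,)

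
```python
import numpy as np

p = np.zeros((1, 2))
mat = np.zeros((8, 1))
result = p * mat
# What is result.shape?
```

(8, 2)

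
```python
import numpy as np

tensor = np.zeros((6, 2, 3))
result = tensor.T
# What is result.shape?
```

(3, 2, 6)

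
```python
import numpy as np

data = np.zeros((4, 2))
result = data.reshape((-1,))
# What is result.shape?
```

(8,)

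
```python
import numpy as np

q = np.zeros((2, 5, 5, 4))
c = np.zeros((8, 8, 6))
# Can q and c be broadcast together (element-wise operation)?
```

No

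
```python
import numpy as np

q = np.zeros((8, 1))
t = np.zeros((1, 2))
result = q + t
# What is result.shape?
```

(8, 2)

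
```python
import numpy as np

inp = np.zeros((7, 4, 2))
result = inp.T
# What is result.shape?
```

(2, 4, 7)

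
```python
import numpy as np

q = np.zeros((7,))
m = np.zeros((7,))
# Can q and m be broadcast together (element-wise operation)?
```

Yes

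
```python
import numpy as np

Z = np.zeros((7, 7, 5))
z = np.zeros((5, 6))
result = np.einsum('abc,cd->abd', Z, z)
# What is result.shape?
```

(7, 7, 6)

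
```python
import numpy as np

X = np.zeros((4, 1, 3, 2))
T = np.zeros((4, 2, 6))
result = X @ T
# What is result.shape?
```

(4, 4, 3, 6)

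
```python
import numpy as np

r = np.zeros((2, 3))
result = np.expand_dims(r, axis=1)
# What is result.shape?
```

(2, 1, 3)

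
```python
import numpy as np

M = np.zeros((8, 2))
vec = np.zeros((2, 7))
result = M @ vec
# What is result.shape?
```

(8, 7)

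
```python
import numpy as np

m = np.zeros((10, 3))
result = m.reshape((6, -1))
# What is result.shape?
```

(6, 5)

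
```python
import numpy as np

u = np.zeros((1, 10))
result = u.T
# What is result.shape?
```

(10, 1)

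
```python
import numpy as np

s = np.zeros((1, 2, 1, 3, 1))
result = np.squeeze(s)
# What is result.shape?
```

(2, 3)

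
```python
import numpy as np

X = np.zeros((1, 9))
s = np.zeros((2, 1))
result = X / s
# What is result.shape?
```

(2, 9)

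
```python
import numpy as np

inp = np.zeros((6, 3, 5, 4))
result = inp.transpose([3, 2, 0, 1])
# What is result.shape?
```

(4, 5, 6, 3)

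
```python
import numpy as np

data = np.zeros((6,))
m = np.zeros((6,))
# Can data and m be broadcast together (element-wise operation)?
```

Yes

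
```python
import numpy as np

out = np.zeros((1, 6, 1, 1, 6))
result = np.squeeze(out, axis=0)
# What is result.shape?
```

(6, 1, 1, 6)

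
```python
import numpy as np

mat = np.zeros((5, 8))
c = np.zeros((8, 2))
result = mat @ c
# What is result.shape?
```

(5, 2)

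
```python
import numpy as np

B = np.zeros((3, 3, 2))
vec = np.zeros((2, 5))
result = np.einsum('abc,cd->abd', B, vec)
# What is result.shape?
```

(3, 3, 5)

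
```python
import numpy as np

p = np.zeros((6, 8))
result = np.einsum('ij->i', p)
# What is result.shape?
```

(6,)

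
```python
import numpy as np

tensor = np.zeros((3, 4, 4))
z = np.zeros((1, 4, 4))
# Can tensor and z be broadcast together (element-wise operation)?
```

Yes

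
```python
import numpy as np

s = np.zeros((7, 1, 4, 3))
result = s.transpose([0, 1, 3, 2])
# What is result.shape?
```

(7, 1, 3, 4)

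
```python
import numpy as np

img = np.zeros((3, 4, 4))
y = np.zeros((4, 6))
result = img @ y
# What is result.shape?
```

(3, 4, 6)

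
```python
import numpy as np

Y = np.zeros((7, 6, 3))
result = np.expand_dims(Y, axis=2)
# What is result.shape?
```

(7, 6, 1, 3)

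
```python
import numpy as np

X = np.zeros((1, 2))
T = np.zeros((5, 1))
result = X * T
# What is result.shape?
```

(5, 2)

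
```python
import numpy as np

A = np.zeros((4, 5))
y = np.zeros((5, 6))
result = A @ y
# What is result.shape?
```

(4, 6)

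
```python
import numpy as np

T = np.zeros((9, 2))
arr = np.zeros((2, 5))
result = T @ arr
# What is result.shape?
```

(9, 5)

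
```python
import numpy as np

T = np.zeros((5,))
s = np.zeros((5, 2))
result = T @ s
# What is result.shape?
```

(2,)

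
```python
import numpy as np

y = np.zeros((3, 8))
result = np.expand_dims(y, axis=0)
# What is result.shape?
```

(1, 3, 8)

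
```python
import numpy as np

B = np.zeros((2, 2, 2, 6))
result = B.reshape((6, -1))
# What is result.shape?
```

(6, 8)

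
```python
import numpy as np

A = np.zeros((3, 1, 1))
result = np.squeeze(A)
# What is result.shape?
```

(3,)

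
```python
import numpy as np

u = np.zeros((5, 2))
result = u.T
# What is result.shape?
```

(2, 5)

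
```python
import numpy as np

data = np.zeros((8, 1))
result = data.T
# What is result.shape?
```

(1, 8)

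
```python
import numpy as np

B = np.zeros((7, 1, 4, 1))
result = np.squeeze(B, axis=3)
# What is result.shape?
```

(7, 1, 4)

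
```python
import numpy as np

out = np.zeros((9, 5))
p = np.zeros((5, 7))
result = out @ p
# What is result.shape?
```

(9, 7)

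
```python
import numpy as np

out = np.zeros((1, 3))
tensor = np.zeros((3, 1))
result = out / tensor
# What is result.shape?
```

(3, 3)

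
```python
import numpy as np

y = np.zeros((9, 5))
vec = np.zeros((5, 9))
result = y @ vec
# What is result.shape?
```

(9, 9)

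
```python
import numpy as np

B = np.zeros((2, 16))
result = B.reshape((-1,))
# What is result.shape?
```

(32,)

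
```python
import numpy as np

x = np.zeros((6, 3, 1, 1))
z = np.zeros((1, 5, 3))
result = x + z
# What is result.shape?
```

(6, 3, 5, 3)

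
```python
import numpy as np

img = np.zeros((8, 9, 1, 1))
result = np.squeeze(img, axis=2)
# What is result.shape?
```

(8, 9, 1)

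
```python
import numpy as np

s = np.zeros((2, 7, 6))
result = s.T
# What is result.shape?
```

(6, 7, 2)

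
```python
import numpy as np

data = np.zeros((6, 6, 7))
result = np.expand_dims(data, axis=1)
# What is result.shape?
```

(6, 1, 6, 7)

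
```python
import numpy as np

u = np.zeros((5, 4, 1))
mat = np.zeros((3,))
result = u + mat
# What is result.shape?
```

(5, 4, 3)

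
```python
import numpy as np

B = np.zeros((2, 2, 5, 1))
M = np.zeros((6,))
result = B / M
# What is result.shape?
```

(2, 2, 5, 6)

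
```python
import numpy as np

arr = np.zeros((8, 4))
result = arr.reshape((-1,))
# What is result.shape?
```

(32,)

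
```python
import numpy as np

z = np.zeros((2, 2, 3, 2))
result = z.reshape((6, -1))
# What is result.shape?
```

(6, 4)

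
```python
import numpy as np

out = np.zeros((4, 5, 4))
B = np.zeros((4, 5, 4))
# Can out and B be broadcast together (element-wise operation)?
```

Yes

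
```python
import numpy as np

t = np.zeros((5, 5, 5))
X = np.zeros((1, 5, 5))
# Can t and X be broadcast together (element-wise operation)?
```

Yes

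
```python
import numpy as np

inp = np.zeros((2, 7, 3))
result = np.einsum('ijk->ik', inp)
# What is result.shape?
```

(2, 3)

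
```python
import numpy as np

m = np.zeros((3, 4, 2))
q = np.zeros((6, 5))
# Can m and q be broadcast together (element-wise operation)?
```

No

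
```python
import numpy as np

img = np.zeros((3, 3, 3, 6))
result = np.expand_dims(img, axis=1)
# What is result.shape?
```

(3, 1, 3, 3, 6)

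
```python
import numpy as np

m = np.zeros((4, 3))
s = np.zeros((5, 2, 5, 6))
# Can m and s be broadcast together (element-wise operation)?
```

No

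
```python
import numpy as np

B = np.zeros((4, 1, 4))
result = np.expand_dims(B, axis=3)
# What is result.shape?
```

(4, 1, 4, 1)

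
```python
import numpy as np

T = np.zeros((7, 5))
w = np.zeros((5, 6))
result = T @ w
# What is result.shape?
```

(7, 6)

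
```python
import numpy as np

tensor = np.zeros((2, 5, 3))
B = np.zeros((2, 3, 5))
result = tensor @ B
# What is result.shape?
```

(2, 5, 5)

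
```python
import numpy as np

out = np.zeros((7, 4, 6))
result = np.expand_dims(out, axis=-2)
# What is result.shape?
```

(7, 4, 1, 6)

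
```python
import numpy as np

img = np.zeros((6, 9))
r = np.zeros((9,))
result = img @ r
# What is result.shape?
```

(6,)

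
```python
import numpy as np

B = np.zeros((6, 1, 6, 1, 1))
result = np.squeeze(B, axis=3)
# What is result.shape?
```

(6, 1, 6, 1)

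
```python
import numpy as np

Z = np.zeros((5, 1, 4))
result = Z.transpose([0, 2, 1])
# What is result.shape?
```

(5, 4, 1)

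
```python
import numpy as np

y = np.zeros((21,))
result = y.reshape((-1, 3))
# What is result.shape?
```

(7, 3)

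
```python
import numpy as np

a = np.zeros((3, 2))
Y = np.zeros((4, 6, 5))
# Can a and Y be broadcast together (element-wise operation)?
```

No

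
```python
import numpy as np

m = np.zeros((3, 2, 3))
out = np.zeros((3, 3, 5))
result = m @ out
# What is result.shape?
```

(3, 2, 5)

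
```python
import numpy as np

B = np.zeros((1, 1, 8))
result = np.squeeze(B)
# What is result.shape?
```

(8,)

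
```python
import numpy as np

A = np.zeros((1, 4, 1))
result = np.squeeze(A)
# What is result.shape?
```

(4,)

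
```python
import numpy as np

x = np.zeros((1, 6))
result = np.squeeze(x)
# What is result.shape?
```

(6,)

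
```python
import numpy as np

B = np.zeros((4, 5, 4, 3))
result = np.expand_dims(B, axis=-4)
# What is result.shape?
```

(4, 1, 5, 4, 3)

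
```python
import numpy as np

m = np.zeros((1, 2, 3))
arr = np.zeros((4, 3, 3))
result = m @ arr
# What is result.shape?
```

(4, 2, 3)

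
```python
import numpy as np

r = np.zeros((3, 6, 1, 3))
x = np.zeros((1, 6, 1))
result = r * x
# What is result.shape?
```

(3, 6, 6, 3)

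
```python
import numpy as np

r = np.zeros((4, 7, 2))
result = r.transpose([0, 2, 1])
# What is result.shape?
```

(4, 2, 7)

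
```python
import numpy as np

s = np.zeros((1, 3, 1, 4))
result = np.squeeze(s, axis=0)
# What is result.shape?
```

(3, 1, 4)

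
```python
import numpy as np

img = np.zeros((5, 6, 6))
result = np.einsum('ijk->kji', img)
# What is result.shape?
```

(6, 6, 5)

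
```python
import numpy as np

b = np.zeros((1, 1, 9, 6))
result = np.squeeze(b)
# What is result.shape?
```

(9, 6)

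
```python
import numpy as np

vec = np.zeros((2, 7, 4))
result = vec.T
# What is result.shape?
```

(4, 7, 2)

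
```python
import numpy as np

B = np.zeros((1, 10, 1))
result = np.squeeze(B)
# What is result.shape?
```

(10,)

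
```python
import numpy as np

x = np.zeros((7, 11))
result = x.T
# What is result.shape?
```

(11, 7)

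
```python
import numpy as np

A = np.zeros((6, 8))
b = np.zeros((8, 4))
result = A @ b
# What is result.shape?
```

(6, 4)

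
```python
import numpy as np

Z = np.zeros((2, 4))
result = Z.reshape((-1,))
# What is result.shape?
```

(8,)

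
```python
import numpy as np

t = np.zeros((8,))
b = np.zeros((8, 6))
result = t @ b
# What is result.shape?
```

(6,)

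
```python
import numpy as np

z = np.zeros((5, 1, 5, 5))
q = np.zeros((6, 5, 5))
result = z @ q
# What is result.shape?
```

(5, 6, 5, 5)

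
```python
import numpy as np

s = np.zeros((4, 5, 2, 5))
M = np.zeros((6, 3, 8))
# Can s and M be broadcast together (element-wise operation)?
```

No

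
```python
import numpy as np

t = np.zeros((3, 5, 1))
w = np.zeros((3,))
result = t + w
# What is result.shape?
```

(3, 5, 3)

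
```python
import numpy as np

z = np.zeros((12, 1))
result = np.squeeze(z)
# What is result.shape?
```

(12,)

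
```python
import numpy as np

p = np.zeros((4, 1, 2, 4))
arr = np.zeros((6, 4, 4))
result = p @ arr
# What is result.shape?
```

(4, 6, 2, 4)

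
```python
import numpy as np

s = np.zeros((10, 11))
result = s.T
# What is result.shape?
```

(11, 10)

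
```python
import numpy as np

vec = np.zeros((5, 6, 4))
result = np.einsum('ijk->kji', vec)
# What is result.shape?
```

(4, 6, 5)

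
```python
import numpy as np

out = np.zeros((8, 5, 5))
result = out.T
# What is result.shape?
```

(5, 5, 8)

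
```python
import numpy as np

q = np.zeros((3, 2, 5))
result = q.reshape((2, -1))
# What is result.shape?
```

(2, 15)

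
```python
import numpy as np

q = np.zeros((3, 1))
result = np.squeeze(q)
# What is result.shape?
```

(3,)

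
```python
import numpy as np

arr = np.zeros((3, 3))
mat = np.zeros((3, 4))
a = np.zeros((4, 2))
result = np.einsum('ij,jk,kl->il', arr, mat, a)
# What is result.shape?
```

(3, 2)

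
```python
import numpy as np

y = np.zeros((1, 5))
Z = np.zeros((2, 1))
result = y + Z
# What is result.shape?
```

(2, 5)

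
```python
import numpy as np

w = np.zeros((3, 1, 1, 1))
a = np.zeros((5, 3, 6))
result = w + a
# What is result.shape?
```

(3, 5, 3, 6)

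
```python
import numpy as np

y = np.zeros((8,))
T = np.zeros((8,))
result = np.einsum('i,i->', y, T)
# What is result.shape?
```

()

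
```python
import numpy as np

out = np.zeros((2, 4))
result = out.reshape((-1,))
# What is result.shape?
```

(8,)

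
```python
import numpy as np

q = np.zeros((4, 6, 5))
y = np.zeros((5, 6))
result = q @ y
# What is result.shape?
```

(4, 6, 6)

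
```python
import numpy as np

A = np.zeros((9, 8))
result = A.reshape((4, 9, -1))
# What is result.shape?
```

(4, 9, 2)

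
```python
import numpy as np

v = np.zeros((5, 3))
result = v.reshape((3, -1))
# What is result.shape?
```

(3, 5)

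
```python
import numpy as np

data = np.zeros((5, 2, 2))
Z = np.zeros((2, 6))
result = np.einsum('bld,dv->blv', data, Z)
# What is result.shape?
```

(5, 2, 6)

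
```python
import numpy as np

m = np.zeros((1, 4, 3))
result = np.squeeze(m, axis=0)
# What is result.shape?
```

(4, 3)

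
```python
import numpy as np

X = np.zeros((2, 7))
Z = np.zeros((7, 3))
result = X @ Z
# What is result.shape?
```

(2, 3)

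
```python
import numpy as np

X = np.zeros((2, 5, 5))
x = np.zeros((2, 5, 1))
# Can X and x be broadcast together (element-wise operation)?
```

Yes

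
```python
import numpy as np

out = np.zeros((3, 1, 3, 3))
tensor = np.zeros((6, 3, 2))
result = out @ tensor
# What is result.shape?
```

(3, 6, 3, 2)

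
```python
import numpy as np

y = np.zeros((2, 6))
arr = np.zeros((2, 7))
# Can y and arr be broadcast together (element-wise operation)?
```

No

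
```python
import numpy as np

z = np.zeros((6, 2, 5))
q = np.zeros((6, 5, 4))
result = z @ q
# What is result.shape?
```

(6, 2, 4)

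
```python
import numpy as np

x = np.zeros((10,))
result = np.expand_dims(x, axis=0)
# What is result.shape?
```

(1, 10)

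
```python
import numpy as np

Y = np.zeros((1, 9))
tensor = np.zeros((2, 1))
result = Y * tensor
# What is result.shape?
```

(2, 9)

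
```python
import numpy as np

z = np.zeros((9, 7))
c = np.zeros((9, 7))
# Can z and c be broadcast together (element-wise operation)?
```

Yes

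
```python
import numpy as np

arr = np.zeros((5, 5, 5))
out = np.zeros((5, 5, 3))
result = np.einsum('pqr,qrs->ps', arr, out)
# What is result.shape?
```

(5, 3)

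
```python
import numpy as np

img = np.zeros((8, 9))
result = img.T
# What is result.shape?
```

(9, 8)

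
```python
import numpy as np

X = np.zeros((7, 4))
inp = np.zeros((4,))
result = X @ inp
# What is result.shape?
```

(7,)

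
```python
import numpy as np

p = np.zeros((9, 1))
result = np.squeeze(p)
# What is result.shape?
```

(9,)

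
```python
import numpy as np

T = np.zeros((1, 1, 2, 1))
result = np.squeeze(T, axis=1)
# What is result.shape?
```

(1, 2, 1)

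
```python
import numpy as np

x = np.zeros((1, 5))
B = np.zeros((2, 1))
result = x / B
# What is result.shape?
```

(2, 5)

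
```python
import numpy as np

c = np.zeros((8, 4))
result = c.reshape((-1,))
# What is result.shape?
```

(32,)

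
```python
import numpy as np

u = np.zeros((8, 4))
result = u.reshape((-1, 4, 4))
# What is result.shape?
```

(2, 4, 4)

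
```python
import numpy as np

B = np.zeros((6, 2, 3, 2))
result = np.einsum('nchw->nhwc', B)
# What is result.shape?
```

(6, 3, 2, 2)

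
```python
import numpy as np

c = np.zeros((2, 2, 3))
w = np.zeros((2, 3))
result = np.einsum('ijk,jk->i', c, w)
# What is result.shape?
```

(2,)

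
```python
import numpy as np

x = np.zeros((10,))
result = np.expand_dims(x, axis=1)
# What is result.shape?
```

(10, 1)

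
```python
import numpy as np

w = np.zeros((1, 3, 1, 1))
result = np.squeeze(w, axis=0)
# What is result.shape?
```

(3, 1, 1)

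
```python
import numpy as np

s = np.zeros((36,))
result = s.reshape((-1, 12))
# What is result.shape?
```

(3, 12)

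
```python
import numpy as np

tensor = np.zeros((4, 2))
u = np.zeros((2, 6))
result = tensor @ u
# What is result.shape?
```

(4, 6)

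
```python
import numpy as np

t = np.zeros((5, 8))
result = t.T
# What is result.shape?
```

(8, 5)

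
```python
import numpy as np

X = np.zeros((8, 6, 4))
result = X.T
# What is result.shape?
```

(4, 6, 8)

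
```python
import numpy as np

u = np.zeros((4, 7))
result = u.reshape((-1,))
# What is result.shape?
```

(28,)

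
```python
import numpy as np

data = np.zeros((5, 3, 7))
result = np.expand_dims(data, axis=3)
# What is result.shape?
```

(5, 3, 7, 1)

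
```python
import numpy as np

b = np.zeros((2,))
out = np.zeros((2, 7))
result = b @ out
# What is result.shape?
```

(7,)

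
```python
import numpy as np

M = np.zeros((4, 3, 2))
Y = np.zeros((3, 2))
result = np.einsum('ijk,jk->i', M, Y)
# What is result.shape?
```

(4,)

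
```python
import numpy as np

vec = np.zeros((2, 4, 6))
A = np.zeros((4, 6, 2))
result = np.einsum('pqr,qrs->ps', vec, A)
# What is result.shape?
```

(2, 2)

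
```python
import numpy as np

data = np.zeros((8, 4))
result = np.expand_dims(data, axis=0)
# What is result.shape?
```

(1, 8, 4)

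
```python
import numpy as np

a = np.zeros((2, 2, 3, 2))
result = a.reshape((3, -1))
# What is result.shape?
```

(3, 8)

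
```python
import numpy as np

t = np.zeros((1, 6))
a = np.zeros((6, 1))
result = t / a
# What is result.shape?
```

(6, 6)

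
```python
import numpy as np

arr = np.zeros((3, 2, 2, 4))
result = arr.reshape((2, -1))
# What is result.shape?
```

(2, 24)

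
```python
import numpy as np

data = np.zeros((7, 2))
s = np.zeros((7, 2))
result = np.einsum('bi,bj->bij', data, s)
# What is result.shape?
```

(7, 2, 2)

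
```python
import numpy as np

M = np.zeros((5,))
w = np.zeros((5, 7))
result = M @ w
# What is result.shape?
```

(7,)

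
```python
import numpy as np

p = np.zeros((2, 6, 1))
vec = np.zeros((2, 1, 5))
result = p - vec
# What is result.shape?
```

(2, 6, 5)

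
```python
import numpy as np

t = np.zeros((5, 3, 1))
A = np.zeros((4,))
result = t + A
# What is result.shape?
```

(5, 3, 4)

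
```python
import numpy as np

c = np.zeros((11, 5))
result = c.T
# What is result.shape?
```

(5, 11)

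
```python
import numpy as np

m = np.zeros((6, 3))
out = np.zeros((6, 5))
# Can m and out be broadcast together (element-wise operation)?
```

No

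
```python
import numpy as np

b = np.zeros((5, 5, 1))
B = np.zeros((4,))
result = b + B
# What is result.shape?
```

(5, 5, 4)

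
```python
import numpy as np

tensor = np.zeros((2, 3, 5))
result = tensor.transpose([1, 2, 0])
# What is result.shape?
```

(3, 5, 2)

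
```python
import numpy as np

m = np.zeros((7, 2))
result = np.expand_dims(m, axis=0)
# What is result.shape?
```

(1, 7, 2)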